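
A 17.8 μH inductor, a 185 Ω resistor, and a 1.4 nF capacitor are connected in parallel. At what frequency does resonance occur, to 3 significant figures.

1.01 MHz

ω₀ = 1/√(LC) = 1/√(1.78e-05 × 1.4e-09) = 6.335e+06 rad/s
f₀ = ω₀/(2π) = 1.01 MHz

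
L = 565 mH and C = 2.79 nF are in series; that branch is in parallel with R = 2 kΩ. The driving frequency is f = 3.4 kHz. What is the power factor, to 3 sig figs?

ω = 2πf = 21360 rad/s
X_L = ωL = 12100 Ω
X_C = 1/(ωC) = 16800 Ω
Branch 1: Z₁ = R = 2000 Ω
Branch 2 (series LC): Z₂ = j(X_L − X_C) = −j4710 Ω
Parallel: Z = Z₁Z₂/(Z₁+Z₂), |Z| = 1840 Ω, ∠Z = -23.0°
cos φ = cos(-23.0°) = 0.920

0.920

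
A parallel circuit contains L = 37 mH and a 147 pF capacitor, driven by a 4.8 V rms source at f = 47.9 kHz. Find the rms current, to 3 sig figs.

219 μA

ω = 2πf = 301000 rad/s
X_L = ωL = 11100 Ω
X_C = 1/(ωC) = 22600 Ω
Parallel: admittances add. Y = 1/(jωL) + jωC
Y = (0 − j4.56e-05) S
|Y| = 4.56e-05 S → |Z| = 1/|Y| = 21900 Ω, ∠Z = −∠Y = 90.0°
I = V/|Z| = 4.8/21900 = 219 μA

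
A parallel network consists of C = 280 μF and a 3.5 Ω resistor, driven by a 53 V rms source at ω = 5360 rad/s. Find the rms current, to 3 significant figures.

X_C = 1/(ωC) = 0.666 Ω
Parallel: admittances add. Y = 1/R + jωC
Y = (0.286 + j1.50) S
|Y| = 1.53 S → |Z| = 1/|Y| = 0.655 Ω, ∠Z = −∠Y = -79.2°
I = V/|Z| = 53/0.655 = 81.0 A

81.0 A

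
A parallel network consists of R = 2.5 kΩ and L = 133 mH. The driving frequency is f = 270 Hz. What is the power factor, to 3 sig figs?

ω = 2πf = 1696 rad/s
X_L = ωL = 226 Ω
Parallel: admittances add. Y = 1/R + 1/(jωL)
Y = (0.000400 − j0.00443) S
|Y| = 0.00445 S → |Z| = 1/|Y| = 225 Ω, ∠Z = −∠Y = 84.8°
cos φ = cos(84.8°) = 0.0899

0.0899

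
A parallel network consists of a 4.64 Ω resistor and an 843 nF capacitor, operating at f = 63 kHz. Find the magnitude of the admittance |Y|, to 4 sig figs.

397.2 mS

ω = 2πf = 395800 rad/s
X_C = 1/(ωC) = 2.997 Ω
Parallel: admittances add. Y = 1/R + jωC
Y = (0.2155 + j0.3337) S
|Y| = 0.3972 S → |Z| = 1/|Y| = 2.517 Ω, ∠Z = −∠Y = -57.14°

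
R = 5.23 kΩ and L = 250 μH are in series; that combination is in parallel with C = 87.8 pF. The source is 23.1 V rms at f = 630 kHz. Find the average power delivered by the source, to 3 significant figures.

98.5 mW

ω = 2πf = 3.958e+06 rad/s
X_L = ωL = 990 Ω
X_C = 1/(ωC) = 2880 Ω
Branch 1 (R+jX_L): Z₁ = 5230 + j990 Ω, |Z₁| = 5320 Ω
Branch 2 (−jX_C): Z₂ = −j2880 Ω
Parallel: Z = Z₁Z₂/(Z₁+Z₂), |Z| = 2750 Ω, ∠Z = -59.4°
I = V/|Z| = 8.39 mA
P = VI cos φ = 23.1 × 0.00839 × cos(-59.4°) = 98.5 mW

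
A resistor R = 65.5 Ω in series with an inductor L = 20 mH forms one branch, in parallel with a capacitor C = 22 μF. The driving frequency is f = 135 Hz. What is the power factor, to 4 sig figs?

ω = 2πf = 848.2 rad/s
X_L = ωL = 16.96 Ω
X_C = 1/(ωC) = 53.59 Ω
Branch 1 (R+jX_L): Z₁ = 65.50 + j16.96 Ω, |Z₁| = 67.66 Ω
Branch 2 (−jX_C): Z₂ = −j53.59 Ω
Parallel: Z = Z₁Z₂/(Z₁+Z₂), |Z| = 48.32 Ω, ∠Z = -46.27°
cos φ = cos(-46.27°) = 0.6913

0.6913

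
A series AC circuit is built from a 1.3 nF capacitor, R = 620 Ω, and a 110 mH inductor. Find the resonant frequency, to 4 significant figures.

ω₀ = 1/√(LC) = 1/√(0.11 × 1.3e-09) = 83620 rad/s
f₀ = ω₀/(2π) = 13.31 kHz

13.31 kHz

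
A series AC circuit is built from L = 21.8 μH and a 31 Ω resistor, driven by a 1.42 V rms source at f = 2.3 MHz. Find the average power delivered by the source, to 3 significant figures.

624 μW

ω = 2πf = 1.445e+07 rad/s
X_L = ωL = 315 Ω
Z = 31.0 + j315 Ω
|Z| = √(31.0² + 315²) = 317 Ω
∠Z = arctan(315/31.0) = 84.4°
I = V/|Z| = 4.49 mA
P = VI cos φ = 1.42 × 0.00449 × cos(84.4°) = 624 μW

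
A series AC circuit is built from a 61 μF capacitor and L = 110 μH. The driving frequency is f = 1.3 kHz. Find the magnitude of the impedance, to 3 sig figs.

1.11 Ω

ω = 2πf = 8168 rad/s
X_L = ωL = 0.898 Ω
X_C = 1/(ωC) = 2.01 Ω
Net reactance X = X_L − X_C = -1.11 Ω
Z = − j1.11 Ω
|Z| = √(0² + 1.11²) = 1.11 Ω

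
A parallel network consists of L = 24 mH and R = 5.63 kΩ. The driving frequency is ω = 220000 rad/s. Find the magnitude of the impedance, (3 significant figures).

X_L = ωL = 5280 Ω
Parallel: admittances add. Y = 1/R + 1/(jωL)
Y = (0.000178 − j0.000189) S
|Y| = 0.000260 S → |Z| = 1/|Y| = 3850 Ω, ∠Z = −∠Y = 46.8°

3850 Ω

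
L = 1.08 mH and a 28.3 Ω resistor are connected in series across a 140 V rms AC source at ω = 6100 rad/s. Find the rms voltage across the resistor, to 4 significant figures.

X_L = ωL = 6.588 Ω
Z = 28.30 + j6.588 Ω
|Z| = √(28.30² + 6.588²) = 29.06 Ω
I = V/|Z| = 4.818 A
V_R = I·|Z_R| = 4.818 × 28.30 = 136.4 V

136.4 V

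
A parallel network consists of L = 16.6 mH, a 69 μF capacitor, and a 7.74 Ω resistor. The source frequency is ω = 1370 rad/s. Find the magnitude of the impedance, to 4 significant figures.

X_L = ωL = 22.74 Ω
X_C = 1/(ωC) = 10.58 Ω
Parallel: admittances add. Y = 1/R + 1/(jωL) + jωC
Y = (0.1292 + j0.05056) S
|Y| = 0.1387 S → |Z| = 1/|Y| = 7.208 Ω, ∠Z = −∠Y = -21.37°

7.208 Ω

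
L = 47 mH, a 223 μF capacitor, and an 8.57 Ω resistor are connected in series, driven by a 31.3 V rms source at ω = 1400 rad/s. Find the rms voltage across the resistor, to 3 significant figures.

4.25 V

X_L = ωL = 65.8 Ω
X_C = 1/(ωC) = 3.20 Ω
Net reactance X = X_L − X_C = 62.6 Ω
Z = 8.57 + j62.6 Ω
|Z| = √(8.57² + 62.6²) = 63.2 Ω
I = V/|Z| = 495 mA
V_R = I·|Z_R| = 0.495 × 8.57 = 4.25 V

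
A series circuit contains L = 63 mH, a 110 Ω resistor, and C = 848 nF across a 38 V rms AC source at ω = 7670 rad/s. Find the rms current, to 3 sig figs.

X_L = ωL = 483 Ω
X_C = 1/(ωC) = 154 Ω
Net reactance X = X_L − X_C = 329 Ω
Z = 110 + j329 Ω
|Z| = √(110² + 329²) = 347 Ω
I = V/|Z| = 38/347 = 109 mA

109 mA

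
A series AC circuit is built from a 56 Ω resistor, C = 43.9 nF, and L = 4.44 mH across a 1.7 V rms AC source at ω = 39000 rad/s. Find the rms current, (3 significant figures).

4.10 mA

X_L = ωL = 173 Ω
X_C = 1/(ωC) = 584 Ω
Net reactance X = X_L − X_C = -411 Ω
Z = 56.0 − j411 Ω
|Z| = √(56.0² + 411²) = 415 Ω
I = V/|Z| = 1.7/415 = 4.10 mA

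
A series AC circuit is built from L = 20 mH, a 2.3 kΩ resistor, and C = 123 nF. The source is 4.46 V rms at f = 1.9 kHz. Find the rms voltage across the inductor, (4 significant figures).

ω = 2πf = 11940 rad/s
X_L = ωL = 238.8 Ω
X_C = 1/(ωC) = 681.0 Ω
Net reactance X = X_L − X_C = -442.3 Ω
Z = 2300 − j442.3 Ω
|Z| = √(2300² + 442.3²) = 2342 Ω
I = V/|Z| = 1.904 mA
V_L = I·|Z_L| = 0.001904 × 238.8 = 0.4547 V

0.4547 V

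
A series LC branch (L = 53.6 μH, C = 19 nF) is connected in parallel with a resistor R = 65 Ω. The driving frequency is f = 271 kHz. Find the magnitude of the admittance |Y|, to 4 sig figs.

ω = 2πf = 1.703e+06 rad/s
X_L = ωL = 91.27 Ω
X_C = 1/(ωC) = 30.91 Ω
Branch 1: Z₁ = R = 65.00 Ω
Branch 2 (series LC): Z₂ = j(X_L − X_C) = j60.36 Ω
Parallel: Z = Z₁Z₂/(Z₁+Z₂), |Z| = 44.23 Ω, ∠Z = 47.12°
|Y| = 1/|Z| = 22.61 mS

22.61 mS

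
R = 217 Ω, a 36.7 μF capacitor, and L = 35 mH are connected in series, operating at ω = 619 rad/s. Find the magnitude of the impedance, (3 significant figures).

218 Ω

X_L = ωL = 21.7 Ω
X_C = 1/(ωC) = 44.0 Ω
Net reactance X = X_L − X_C = -22.4 Ω
Z = 217 − j22.4 Ω
|Z| = √(217² + 22.4²) = 218 Ω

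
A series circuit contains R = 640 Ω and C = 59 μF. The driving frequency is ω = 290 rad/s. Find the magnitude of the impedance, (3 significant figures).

643 Ω

X_C = 1/(ωC) = 58.4 Ω
Z = 640 − j58.4 Ω
|Z| = √(640² + 58.4²) = 643 Ω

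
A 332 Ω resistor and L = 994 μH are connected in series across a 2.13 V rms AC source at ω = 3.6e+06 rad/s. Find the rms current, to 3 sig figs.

593 μA

X_L = ωL = 3580 Ω
Z = 332 + j3580 Ω
|Z| = √(332² + 3580²) = 3590 Ω
I = V/|Z| = 2.13/3590 = 593 μA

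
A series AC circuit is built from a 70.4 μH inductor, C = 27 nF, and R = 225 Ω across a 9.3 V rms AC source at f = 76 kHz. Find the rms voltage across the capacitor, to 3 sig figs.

ω = 2πf = 477500 rad/s
X_L = ωL = 33.6 Ω
X_C = 1/(ωC) = 77.6 Ω
Net reactance X = X_L − X_C = -43.9 Ω
Z = 225 − j43.9 Ω
|Z| = √(225² + 43.9²) = 229 Ω
I = V/|Z| = 40.6 mA
V_C = I·|Z_C| = 0.0406 × 77.6 = 3.15 V

3.15 V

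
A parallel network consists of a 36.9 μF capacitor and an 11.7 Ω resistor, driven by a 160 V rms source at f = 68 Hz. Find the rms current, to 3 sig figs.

13.9 A

ω = 2πf = 427.3 rad/s
X_C = 1/(ωC) = 63.4 Ω
Parallel: admittances add. Y = 1/R + jωC
Y = (0.0855 + j0.0158) S
|Y| = 0.0869 S → |Z| = 1/|Y| = 11.5 Ω, ∠Z = −∠Y = -10.5°
I = V/|Z| = 160/11.5 = 13.9 A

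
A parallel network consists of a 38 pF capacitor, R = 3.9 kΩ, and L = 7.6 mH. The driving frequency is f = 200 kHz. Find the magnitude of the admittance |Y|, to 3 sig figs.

263 μS

ω = 2πf = 1.257e+06 rad/s
X_L = ωL = 9550 Ω
X_C = 1/(ωC) = 20900 Ω
Parallel: admittances add. Y = 1/R + 1/(jωL) + jωC
Y = (0.000256 − j5.7e-05) S
|Y| = 0.000263 S → |Z| = 1/|Y| = 3810 Ω, ∠Z = −∠Y = 12.5°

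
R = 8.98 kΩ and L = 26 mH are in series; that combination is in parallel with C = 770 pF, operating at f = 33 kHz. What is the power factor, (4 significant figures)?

0.5952

ω = 2πf = 207300 rad/s
X_L = ωL = 5391 Ω
X_C = 1/(ωC) = 6263 Ω
Branch 1 (R+jX_L): Z₁ = 8980 + j5391 Ω, |Z₁| = 10470 Ω
Branch 2 (−jX_C): Z₂ = −j6263 Ω
Parallel: Z = Z₁Z₂/(Z₁+Z₂), |Z| = 7271 Ω, ∠Z = -53.47°
cos φ = cos(-53.47°) = 0.5952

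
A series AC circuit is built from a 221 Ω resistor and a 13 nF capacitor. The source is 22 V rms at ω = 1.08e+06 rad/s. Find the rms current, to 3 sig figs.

94.7 mA

X_C = 1/(ωC) = 71.2 Ω
Z = 221 − j71.2 Ω
|Z| = √(221² + 71.2²) = 232 Ω
I = V/|Z| = 22/232 = 94.7 mA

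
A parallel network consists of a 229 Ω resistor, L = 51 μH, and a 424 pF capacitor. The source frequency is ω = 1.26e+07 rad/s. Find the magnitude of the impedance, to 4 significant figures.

X_L = ωL = 642.6 Ω
X_C = 1/(ωC) = 187.2 Ω
Parallel: admittances add. Y = 1/R + 1/(jωL) + jωC
Y = (0.004367 + j0.003786) S
|Y| = 0.005780 S → |Z| = 1/|Y| = 173.0 Ω, ∠Z = −∠Y = -40.93°

173.0 Ω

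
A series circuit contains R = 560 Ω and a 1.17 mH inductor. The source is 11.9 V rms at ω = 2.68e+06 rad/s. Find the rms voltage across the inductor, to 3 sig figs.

X_L = ωL = 3140 Ω
Z = 560 + j3140 Ω
|Z| = √(560² + 3140²) = 3190 Ω
I = V/|Z| = 3.74 mA
V_L = I·|Z_L| = 0.00374 × 3140 = 11.7 V

11.7 V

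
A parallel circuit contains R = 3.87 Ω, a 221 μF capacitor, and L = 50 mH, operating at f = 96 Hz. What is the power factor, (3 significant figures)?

0.932

ω = 2πf = 603.2 rad/s
X_L = ωL = 30.2 Ω
X_C = 1/(ωC) = 7.50 Ω
Parallel: admittances add. Y = 1/R + 1/(jωL) + jωC
Y = (0.258 + j0.100) S
|Y| = 0.277 S → |Z| = 1/|Y| = 3.61 Ω, ∠Z = −∠Y = -21.2°
cos φ = cos(-21.2°) = 0.932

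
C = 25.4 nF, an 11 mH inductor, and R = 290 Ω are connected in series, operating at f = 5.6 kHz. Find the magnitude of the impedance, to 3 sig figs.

ω = 2πf = 35190 rad/s
X_L = ωL = 387 Ω
X_C = 1/(ωC) = 1120 Ω
Net reactance X = X_L − X_C = -732 Ω
Z = 290 − j732 Ω
|Z| = √(290² + 732²) = 787 Ω

787 Ω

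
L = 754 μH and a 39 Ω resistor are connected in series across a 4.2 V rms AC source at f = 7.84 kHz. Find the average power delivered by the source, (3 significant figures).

237 mW

ω = 2πf = 49260 rad/s
X_L = ωL = 37.1 Ω
Z = 39.0 + j37.1 Ω
|Z| = √(39.0² + 37.1²) = 53.9 Ω
∠Z = arctan(37.1/39.0) = 43.6°
I = V/|Z| = 78.0 mA
P = VI cos φ = 4.2 × 0.0780 × cos(43.6°) = 237 mW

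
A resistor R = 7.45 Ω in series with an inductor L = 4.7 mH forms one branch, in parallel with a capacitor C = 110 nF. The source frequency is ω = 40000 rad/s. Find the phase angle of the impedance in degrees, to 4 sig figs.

X_L = ωL = 188.0 Ω
X_C = 1/(ωC) = 227.3 Ω
Branch 1 (R+jX_L): Z₁ = 7.450 + j188.0 Ω, |Z₁| = 188.1 Ω
Branch 2 (−jX_C): Z₂ = −j227.3 Ω
Parallel: Z = Z₁Z₂/(Z₁+Z₂), |Z| = 1070 Ω, ∠Z = 76.99°

76.99°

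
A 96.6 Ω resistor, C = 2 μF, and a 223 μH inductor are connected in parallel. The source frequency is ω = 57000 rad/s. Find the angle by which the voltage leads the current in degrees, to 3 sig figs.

-73.7°

X_L = ωL = 12.7 Ω
X_C = 1/(ωC) = 8.77 Ω
Parallel: admittances add. Y = 1/R + 1/(jωL) + jωC
Y = (0.0104 + j0.0353) S
|Y| = 0.0368 S → |Z| = 1/|Y| = 27.2 Ω, ∠Z = −∠Y = -73.7°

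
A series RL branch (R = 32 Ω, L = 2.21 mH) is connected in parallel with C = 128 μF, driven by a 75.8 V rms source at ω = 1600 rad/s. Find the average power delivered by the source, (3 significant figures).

X_L = ωL = 3.54 Ω
X_C = 1/(ωC) = 4.88 Ω
Branch 1 (R+jX_L): Z₁ = 32.0 + j3.54 Ω, |Z₁| = 32.2 Ω
Branch 2 (−jX_C): Z₂ = −j4.88 Ω
Parallel: Z = Z₁Z₂/(Z₁+Z₂), |Z| = 4.91 Ω, ∠Z = -81.3°
I = V/|Z| = 15.4 A
P = VI cos φ = 75.8 × 15.4 × cos(-81.3°) = 177 W

177 W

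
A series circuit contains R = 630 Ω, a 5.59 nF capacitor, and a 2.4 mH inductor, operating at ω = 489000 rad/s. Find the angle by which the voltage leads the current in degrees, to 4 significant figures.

52.05°

X_L = ωL = 1174 Ω
X_C = 1/(ωC) = 365.8 Ω
Net reactance X = X_L − X_C = 807.8 Ω
Z = 630.0 + j807.8 Ω
|Z| = √(630.0² + 807.8²) = 1024 Ω
∠Z = arctan(807.8/630.0) = 52.05°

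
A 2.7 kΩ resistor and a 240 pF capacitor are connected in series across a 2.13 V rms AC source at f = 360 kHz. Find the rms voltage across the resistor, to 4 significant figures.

1.760 V

ω = 2πf = 2.262e+06 rad/s
X_C = 1/(ωC) = 1842 Ω
Z = 2700 − j1842 Ω
|Z| = √(2700² + 1842²) = 3269 Ω
I = V/|Z| = 651.7 μA
V_R = I·|Z_R| = 0.0006517 × 2700 = 1.760 V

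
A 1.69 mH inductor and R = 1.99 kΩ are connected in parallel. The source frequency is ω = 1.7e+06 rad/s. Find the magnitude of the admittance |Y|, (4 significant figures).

X_L = ωL = 2873 Ω
Parallel: admittances add. Y = 1/R + 1/(jωL)
Y = (0.0005025 − j0.0003481) S
|Y| = 0.0006113 S → |Z| = 1/|Y| = 1636 Ω, ∠Z = −∠Y = 34.71°

611.3 μS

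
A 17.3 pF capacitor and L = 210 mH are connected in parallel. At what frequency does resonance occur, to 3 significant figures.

ω₀ = 1/√(LC) = 1/√(0.21 × 1.73e-11) = 524600 rad/s
f₀ = ω₀/(2π) = 83.5 kHz

83.5 kHz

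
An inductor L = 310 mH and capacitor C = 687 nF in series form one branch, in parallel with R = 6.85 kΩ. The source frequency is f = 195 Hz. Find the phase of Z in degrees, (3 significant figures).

-83.3°

ω = 2πf = 1225 rad/s
X_L = ωL = 380 Ω
X_C = 1/(ωC) = 1190 Ω
Branch 1: Z₁ = R = 6850 Ω
Branch 2 (series LC): Z₂ = j(X_L − X_C) = −j808 Ω
Parallel: Z = Z₁Z₂/(Z₁+Z₂), |Z| = 803 Ω, ∠Z = -83.3°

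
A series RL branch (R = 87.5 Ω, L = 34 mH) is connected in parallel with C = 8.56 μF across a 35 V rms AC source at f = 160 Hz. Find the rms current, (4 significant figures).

384.5 mA

ω = 2πf = 1005 rad/s
X_L = ωL = 34.18 Ω
X_C = 1/(ωC) = 116.2 Ω
Branch 1 (R+jX_L): Z₁ = 87.50 + j34.18 Ω, |Z₁| = 93.94 Ω
Branch 2 (−jX_C): Z₂ = −j116.2 Ω
Parallel: Z = Z₁Z₂/(Z₁+Z₂), |Z| = 91.02 Ω, ∠Z = -25.51°
I = V/|Z| = 35/91.02 = 384.5 mA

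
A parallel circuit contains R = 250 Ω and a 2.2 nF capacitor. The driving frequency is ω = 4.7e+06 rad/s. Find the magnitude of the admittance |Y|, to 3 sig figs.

11.1 mS

X_C = 1/(ωC) = 96.7 Ω
Parallel: admittances add. Y = 1/R + jωC
Y = (0.00400 + j0.0103) S
|Y| = 0.0111 S → |Z| = 1/|Y| = 90.2 Ω, ∠Z = −∠Y = -68.9°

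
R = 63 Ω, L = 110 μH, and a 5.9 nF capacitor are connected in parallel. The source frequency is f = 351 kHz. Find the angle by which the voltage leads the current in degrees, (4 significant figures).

ω = 2πf = 2.205e+06 rad/s
X_L = ωL = 242.6 Ω
X_C = 1/(ωC) = 76.85 Ω
Parallel: admittances add. Y = 1/R + 1/(jωL) + jωC
Y = (0.01587 + j0.008890) S
|Y| = 0.01819 S → |Z| = 1/|Y| = 54.97 Ω, ∠Z = −∠Y = -29.25°

-29.25°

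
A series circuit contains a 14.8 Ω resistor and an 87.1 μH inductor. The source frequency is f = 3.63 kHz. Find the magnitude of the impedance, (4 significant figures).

14.93 Ω

ω = 2πf = 22810 rad/s
X_L = ωL = 1.987 Ω
Z = 14.80 + j1.987 Ω
|Z| = √(14.80² + 1.987²) = 14.93 Ω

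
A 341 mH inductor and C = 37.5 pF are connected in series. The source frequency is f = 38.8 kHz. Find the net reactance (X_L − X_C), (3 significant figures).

-26300 Ω

ω = 2πf = 243800 rad/s
X_L = ωL = 83100 Ω
X_C = 1/(ωC) = 109000 Ω
X = 83100 − 109000 = -26300 Ω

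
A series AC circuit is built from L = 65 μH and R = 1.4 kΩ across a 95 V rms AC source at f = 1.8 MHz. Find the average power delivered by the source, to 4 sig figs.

5.053 W

ω = 2πf = 1.131e+07 rad/s
X_L = ωL = 735.1 Ω
Z = 1400 + j735.1 Ω
|Z| = √(1400² + 735.1²) = 1581 Ω
∠Z = arctan(735.1/1400) = 27.70°
I = V/|Z| = 60.08 mA
P = VI cos φ = 95 × 0.06008 × cos(27.70°) = 5.053 W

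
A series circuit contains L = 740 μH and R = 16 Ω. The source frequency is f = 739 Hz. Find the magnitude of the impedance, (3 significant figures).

ω = 2πf = 4643 rad/s
X_L = ωL = 3.44 Ω
Z = 16.0 + j3.44 Ω
|Z| = √(16.0² + 3.44²) = 16.4 Ω

16.4 Ω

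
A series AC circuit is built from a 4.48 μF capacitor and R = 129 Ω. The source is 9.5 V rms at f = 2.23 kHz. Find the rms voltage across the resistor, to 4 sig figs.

9.428 V

ω = 2πf = 14010 rad/s
X_C = 1/(ωC) = 15.93 Ω
Z = 129.0 − j15.93 Ω
|Z| = √(129.0² + 15.93²) = 130.0 Ω
I = V/|Z| = 73.09 mA
V_R = I·|Z_R| = 0.07309 × 129.0 = 9.428 V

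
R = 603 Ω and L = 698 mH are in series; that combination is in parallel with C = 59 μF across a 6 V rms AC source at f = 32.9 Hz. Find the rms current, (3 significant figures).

ω = 2πf = 206.7 rad/s
X_L = ωL = 144 Ω
X_C = 1/(ωC) = 82.0 Ω
Branch 1 (R+jX_L): Z₁ = 603 + j144 Ω, |Z₁| = 620 Ω
Branch 2 (−jX_C): Z₂ = −j82.0 Ω
Parallel: Z = Z₁Z₂/(Z₁+Z₂), |Z| = 83.9 Ω, ∠Z = -82.4°
I = V/|Z| = 6/83.9 = 71.5 mA

71.5 mA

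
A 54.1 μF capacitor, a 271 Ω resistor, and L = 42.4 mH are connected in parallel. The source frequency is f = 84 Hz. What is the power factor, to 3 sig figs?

ω = 2πf = 527.8 rad/s
X_L = ωL = 22.4 Ω
X_C = 1/(ωC) = 35.0 Ω
Parallel: admittances add. Y = 1/R + 1/(jωL) + jωC
Y = (0.00369 − j0.0161) S
|Y| = 0.0165 S → |Z| = 1/|Y| = 60.4 Ω, ∠Z = −∠Y = 77.1°
cos φ = cos(77.1°) = 0.223

0.223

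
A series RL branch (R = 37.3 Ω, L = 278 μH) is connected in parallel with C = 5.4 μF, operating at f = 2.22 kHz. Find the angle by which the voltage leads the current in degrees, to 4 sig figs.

ω = 2πf = 13950 rad/s
X_L = ωL = 3.878 Ω
X_C = 1/(ωC) = 13.28 Ω
Branch 1 (R+jX_L): Z₁ = 37.30 + j3.878 Ω, |Z₁| = 37.50 Ω
Branch 2 (−jX_C): Z₂ = −j13.28 Ω
Parallel: Z = Z₁Z₂/(Z₁+Z₂), |Z| = 12.94 Ω, ∠Z = -69.92°

-69.92°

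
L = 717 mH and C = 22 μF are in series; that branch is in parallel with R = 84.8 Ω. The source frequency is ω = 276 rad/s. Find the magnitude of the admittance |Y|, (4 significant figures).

X_L = ωL = 197.9 Ω
X_C = 1/(ωC) = 164.7 Ω
Branch 1: Z₁ = R = 84.80 Ω
Branch 2 (series LC): Z₂ = j(X_L − X_C) = j33.20 Ω
Parallel: Z = Z₁Z₂/(Z₁+Z₂), |Z| = 30.92 Ω, ∠Z = 68.62°
|Y| = 1/|Z| = 32.35 mS

32.35 mS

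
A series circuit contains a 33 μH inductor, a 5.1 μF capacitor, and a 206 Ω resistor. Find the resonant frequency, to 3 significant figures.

ω₀ = 1/√(LC) = 1/√(3.3e-05 × 5.1e-06) = 77080 rad/s
f₀ = ω₀/(2π) = 12.3 kHz

12.3 kHz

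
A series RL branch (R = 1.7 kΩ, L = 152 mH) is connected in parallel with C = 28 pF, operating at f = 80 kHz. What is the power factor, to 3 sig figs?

ω = 2πf = 502700 rad/s
X_L = ωL = 76400 Ω
X_C = 1/(ωC) = 71100 Ω
Branch 1 (R+jX_L): Z₁ = 1700 + j76400 Ω, |Z₁| = 76400 Ω
Branch 2 (−jX_C): Z₂ = −j71100 Ω
Parallel: Z = Z₁Z₂/(Z₁+Z₂), |Z| = 967000 Ω, ∠Z = -73.7°
cos φ = cos(-73.7°) = 0.281

0.281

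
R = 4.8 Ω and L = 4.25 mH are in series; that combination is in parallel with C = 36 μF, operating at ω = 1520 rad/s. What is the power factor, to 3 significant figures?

0.855

X_L = ωL = 6.46 Ω
X_C = 1/(ωC) = 18.3 Ω
Branch 1 (R+jX_L): Z₁ = 4.80 + j6.46 Ω, |Z₁| = 8.05 Ω
Branch 2 (−jX_C): Z₂ = −j18.3 Ω
Parallel: Z = Z₁Z₂/(Z₁+Z₂), |Z| = 11.5 Ω, ∠Z = 31.3°
cos φ = cos(31.3°) = 0.855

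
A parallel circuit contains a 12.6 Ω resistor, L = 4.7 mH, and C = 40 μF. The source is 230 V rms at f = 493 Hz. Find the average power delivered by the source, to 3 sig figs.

4.20 kW

ω = 2πf = 3098 rad/s
X_L = ωL = 14.6 Ω
X_C = 1/(ωC) = 8.07 Ω
Parallel: admittances add. Y = 1/R + 1/(jωL) + jωC
Y = (0.0794 + j0.0552) S
|Y| = 0.0967 S → |Z| = 1/|Y| = 10.3 Ω, ∠Z = −∠Y = -34.8°
I = V/|Z| = 22.2 A
P = VI cos φ = 230 × 22.2 × cos(-34.8°) = 4.20 kW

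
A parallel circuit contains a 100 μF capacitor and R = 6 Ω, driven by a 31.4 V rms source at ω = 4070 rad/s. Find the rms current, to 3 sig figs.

13.8 A

X_C = 1/(ωC) = 2.46 Ω
Parallel: admittances add. Y = 1/R + jωC
Y = (0.167 + j0.407) S
|Y| = 0.440 S → |Z| = 1/|Y| = 2.27 Ω, ∠Z = −∠Y = -67.7°
I = V/|Z| = 31.4/2.27 = 13.8 A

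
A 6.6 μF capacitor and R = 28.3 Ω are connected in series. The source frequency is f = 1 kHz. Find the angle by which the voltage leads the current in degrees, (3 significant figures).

-40.4°

ω = 2πf = 6283 rad/s
X_C = 1/(ωC) = 24.1 Ω
Z = 28.3 − j24.1 Ω
|Z| = √(28.3² + 24.1²) = 37.2 Ω
∠Z = arctan(-24.1/28.3) = -40.4°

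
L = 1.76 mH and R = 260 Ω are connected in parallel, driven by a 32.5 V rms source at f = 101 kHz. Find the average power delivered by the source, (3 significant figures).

4.06 W

ω = 2πf = 634600 rad/s
X_L = ωL = 1120 Ω
Parallel: admittances add. Y = 1/R + 1/(jωL)
Y = (0.00385 − j0.000895) S
|Y| = 0.00395 S → |Z| = 1/|Y| = 253 Ω, ∠Z = −∠Y = 13.1°
I = V/|Z| = 128 mA
P = VI cos φ = 32.5 × 0.128 × cos(13.1°) = 4.06 W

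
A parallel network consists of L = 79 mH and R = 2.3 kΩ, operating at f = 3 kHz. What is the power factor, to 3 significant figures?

ω = 2πf = 18850 rad/s
X_L = ωL = 1490 Ω
Parallel: admittances add. Y = 1/R + 1/(jωL)
Y = (0.000435 − j0.000672) S
|Y| = 0.000800 S → |Z| = 1/|Y| = 1250 Ω, ∠Z = −∠Y = 57.1°
cos φ = cos(57.1°) = 0.543

0.543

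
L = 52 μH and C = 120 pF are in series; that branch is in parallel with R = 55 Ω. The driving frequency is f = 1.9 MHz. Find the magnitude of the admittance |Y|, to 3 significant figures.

ω = 2πf = 1.194e+07 rad/s
X_L = ωL = 621 Ω
X_C = 1/(ωC) = 698 Ω
Branch 1: Z₁ = R = 55.0 Ω
Branch 2 (series LC): Z₂ = j(X_L − X_C) = −j77.3 Ω
Parallel: Z = Z₁Z₂/(Z₁+Z₂), |Z| = 44.8 Ω, ∠Z = -35.4°
|Y| = 1/|Z| = 22.3 mS

22.3 mS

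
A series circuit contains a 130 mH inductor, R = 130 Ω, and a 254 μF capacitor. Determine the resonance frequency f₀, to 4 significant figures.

27.70 Hz

ω₀ = 1/√(LC) = 1/√(0.13 × 0.000254) = 174.0 rad/s
f₀ = ω₀/(2π) = 27.70 Hz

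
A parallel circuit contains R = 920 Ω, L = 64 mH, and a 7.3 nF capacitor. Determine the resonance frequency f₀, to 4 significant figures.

ω₀ = 1/√(LC) = 1/√(0.064 × 7.3e-09) = 46260 rad/s
f₀ = ω₀/(2π) = 7.363 kHz

7.363 kHz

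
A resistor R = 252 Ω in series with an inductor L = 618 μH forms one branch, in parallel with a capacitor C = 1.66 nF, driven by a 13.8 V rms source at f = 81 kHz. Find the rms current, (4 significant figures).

ω = 2πf = 508900 rad/s
X_L = ωL = 314.5 Ω
X_C = 1/(ωC) = 1184 Ω
Branch 1 (R+jX_L): Z₁ = 252.0 + j314.5 Ω, |Z₁| = 403.0 Ω
Branch 2 (−jX_C): Z₂ = −j1184 Ω
Parallel: Z = Z₁Z₂/(Z₁+Z₂), |Z| = 527.2 Ω, ∠Z = 35.13°
I = V/|Z| = 13.8/527.2 = 26.18 mA

26.18 mA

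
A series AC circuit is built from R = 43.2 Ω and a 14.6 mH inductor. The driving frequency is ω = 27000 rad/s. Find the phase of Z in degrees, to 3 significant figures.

83.7°

X_L = ωL = 394 Ω
Z = 43.2 + j394 Ω
|Z| = √(43.2² + 394²) = 397 Ω
∠Z = arctan(394/43.2) = 83.7°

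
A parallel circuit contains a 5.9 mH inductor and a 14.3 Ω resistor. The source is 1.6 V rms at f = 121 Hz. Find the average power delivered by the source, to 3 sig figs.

179 mW

ω = 2πf = 760.3 rad/s
X_L = ωL = 4.49 Ω
Parallel: admittances add. Y = 1/R + 1/(jωL)
Y = (0.0699 − j0.223) S
|Y| = 0.234 S → |Z| = 1/|Y| = 4.28 Ω, ∠Z = −∠Y = 72.6°
I = V/|Z| = 374 mA
P = VI cos φ = 1.6 × 0.374 × cos(72.6°) = 179 mW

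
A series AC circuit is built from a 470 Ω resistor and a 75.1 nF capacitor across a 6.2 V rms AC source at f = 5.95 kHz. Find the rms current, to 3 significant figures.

ω = 2πf = 37380 rad/s
X_C = 1/(ωC) = 356 Ω
Z = 470 − j356 Ω
|Z| = √(470² + 356²) = 590 Ω
I = V/|Z| = 6.2/590 = 10.5 mA

10.5 mA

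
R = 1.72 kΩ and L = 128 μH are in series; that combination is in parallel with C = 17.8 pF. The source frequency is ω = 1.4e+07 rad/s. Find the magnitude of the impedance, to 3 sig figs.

3550 Ω

X_L = ωL = 1790 Ω
X_C = 1/(ωC) = 4010 Ω
Branch 1 (R+jX_L): Z₁ = 1720 + j1790 Ω, |Z₁| = 2480 Ω
Branch 2 (−jX_C): Z₂ = −j4010 Ω
Parallel: Z = Z₁Z₂/(Z₁+Z₂), |Z| = 3550 Ω, ∠Z = 8.42°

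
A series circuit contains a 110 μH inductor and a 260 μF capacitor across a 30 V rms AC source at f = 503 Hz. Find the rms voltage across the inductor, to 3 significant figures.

ω = 2πf = 3160 rad/s
X_L = ωL = 0.348 Ω
X_C = 1/(ωC) = 1.22 Ω
Net reactance X = X_L − X_C = -0.869 Ω
Z = − j0.869 Ω
|Z| = √(0² + 0.869²) = 0.869 Ω
I = V/|Z| = 34.5 A
V_L = I·|Z_L| = 34.5 × 0.348 = 12.0 V

12.0 V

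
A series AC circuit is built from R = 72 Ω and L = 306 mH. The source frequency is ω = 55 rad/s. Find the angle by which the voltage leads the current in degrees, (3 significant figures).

X_L = ωL = 16.8 Ω
Z = 72.0 + j16.8 Ω
|Z| = √(72.0² + 16.8²) = 73.9 Ω
∠Z = arctan(16.8/72.0) = 13.2°

13.2°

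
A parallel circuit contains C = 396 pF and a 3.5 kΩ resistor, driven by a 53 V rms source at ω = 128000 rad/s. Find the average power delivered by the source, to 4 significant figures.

802.6 mW

X_C = 1/(ωC) = 19730 Ω
Parallel: admittances add. Y = 1/R + jωC
Y = (0.0002857 + j5.069e-05) S
|Y| = 0.0002902 S → |Z| = 1/|Y| = 3446 Ω, ∠Z = −∠Y = -10.06°
I = V/|Z| = 15.38 mA
P = VI cos φ = 53 × 0.01538 × cos(-10.06°) = 802.6 mW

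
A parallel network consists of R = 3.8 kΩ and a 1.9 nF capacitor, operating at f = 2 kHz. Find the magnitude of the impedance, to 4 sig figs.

ω = 2πf = 12570 rad/s
X_C = 1/(ωC) = 41880 Ω
Parallel: admittances add. Y = 1/R + jωC
Y = (0.0002632 + j2.388e-05) S
|Y| = 0.0002642 S → |Z| = 1/|Y| = 3784 Ω, ∠Z = −∠Y = -5.184°

3784 Ω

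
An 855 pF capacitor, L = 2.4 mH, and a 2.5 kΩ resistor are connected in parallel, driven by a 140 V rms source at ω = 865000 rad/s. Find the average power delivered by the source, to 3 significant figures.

X_L = ωL = 2080 Ω
X_C = 1/(ωC) = 1350 Ω
Parallel: admittances add. Y = 1/R + 1/(jωL) + jωC
Y = (0.000400 + j0.000258) S
|Y| = 0.000476 S → |Z| = 1/|Y| = 2100 Ω, ∠Z = −∠Y = -32.8°
I = V/|Z| = 66.6 mA
P = VI cos φ = 140 × 0.0666 × cos(-32.8°) = 7.84 W

7.84 W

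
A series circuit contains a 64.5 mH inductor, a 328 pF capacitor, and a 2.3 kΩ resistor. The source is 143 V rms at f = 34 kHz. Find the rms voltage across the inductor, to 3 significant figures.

838 V

ω = 2πf = 213600 rad/s
X_L = ωL = 13800 Ω
X_C = 1/(ωC) = 14300 Ω
Net reactance X = X_L − X_C = -492 Ω
Z = 2300 − j492 Ω
|Z| = √(2300² + 492²) = 2350 Ω
I = V/|Z| = 60.8 mA
V_L = I·|Z_L| = 0.0608 × 13800 = 838 V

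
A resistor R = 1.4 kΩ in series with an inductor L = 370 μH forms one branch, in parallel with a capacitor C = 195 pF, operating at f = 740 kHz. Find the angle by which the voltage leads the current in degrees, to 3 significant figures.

ω = 2πf = 4.65e+06 rad/s
X_L = ωL = 1720 Ω
X_C = 1/(ωC) = 1100 Ω
Branch 1 (R+jX_L): Z₁ = 1400 + j1720 Ω, |Z₁| = 2220 Ω
Branch 2 (−jX_C): Z₂ = −j1100 Ω
Parallel: Z = Z₁Z₂/(Z₁+Z₂), |Z| = 1600 Ω, ∠Z = -62.9°

-62.9°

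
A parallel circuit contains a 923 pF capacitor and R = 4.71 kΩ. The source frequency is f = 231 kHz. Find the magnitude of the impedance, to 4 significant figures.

ω = 2πf = 1.451e+06 rad/s
X_C = 1/(ωC) = 746.5 Ω
Parallel: admittances add. Y = 1/R + jωC
Y = (0.0002123 + j0.001340) S
|Y| = 0.001356 S → |Z| = 1/|Y| = 737.3 Ω, ∠Z = −∠Y = -80.99°

737.3 Ω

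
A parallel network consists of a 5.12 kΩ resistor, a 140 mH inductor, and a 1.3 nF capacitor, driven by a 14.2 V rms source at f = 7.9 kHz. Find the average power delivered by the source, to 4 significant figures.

39.38 mW

ω = 2πf = 49640 rad/s
X_L = ωL = 6949 Ω
X_C = 1/(ωC) = 15500 Ω
Parallel: admittances add. Y = 1/R + 1/(jωL) + jωC
Y = (0.0001953 − j7.937e-05) S
|Y| = 0.0002108 S → |Z| = 1/|Y| = 4743 Ω, ∠Z = −∠Y = 22.12°
I = V/|Z| = 2.994 mA
P = VI cos φ = 14.2 × 0.002994 × cos(22.12°) = 39.38 mW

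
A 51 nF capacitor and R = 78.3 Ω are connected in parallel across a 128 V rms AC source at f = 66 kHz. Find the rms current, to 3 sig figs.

3.16 A

ω = 2πf = 414700 rad/s
X_C = 1/(ωC) = 47.3 Ω
Parallel: admittances add. Y = 1/R + jωC
Y = (0.0128 + j0.0211) S
|Y| = 0.0247 S → |Z| = 1/|Y| = 40.5 Ω, ∠Z = −∠Y = -58.9°
I = V/|Z| = 128/40.5 = 3.16 A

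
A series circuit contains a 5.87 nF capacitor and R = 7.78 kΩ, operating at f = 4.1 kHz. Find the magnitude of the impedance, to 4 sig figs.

ω = 2πf = 25760 rad/s
X_C = 1/(ωC) = 6613 Ω
Z = 7780 − j6613 Ω
|Z| = √(7780² + 6613²) = 10210 Ω

10210 Ω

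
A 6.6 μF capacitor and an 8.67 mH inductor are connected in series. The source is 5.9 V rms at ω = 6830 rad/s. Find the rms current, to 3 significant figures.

159 mA

X_L = ωL = 59.2 Ω
X_C = 1/(ωC) = 22.2 Ω
Net reactance X = X_L − X_C = 37.0 Ω
Z = j37.0 Ω
|Z| = √(0² + 37.0²) = 37.0 Ω
I = V/|Z| = 5.9/37.0 = 159 mA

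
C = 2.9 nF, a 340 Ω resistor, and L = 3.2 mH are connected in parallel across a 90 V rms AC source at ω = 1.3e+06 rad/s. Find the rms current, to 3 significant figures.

X_L = ωL = 4160 Ω
X_C = 1/(ωC) = 265 Ω
Parallel: admittances add. Y = 1/R + 1/(jωL) + jωC
Y = (0.00294 + j0.00353) S
|Y| = 0.00459 S → |Z| = 1/|Y| = 218 Ω, ∠Z = −∠Y = -50.2°
I = V/|Z| = 90/218 = 413 mA

413 mA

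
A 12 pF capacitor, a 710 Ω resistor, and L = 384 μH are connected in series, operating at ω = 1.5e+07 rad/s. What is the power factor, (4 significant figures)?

X_L = ωL = 5760 Ω
X_C = 1/(ωC) = 5556 Ω
Net reactance X = X_L − X_C = 204.4 Ω
Z = 710.0 + j204.4 Ω
|Z| = √(710.0² + 204.4²) = 738.8 Ω
∠Z = arctan(204.4/710.0) = 16.06°
cos φ = cos(16.06°) = 0.9610

0.9610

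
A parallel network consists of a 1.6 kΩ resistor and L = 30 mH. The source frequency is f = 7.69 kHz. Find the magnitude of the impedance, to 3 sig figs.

ω = 2πf = 48320 rad/s
X_L = ωL = 1450 Ω
Parallel: admittances add. Y = 1/R + 1/(jωL)
Y = (0.000625 − j0.000690) S
|Y| = 0.000931 S → |Z| = 1/|Y| = 1070 Ω, ∠Z = −∠Y = 47.8°

1070 Ω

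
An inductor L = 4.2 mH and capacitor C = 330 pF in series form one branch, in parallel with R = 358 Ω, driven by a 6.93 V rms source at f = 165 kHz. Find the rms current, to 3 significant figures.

ω = 2πf = 1.037e+06 rad/s
X_L = ωL = 4350 Ω
X_C = 1/(ωC) = 2920 Ω
Branch 1: Z₁ = R = 358 Ω
Branch 2 (series LC): Z₂ = j(X_L − X_C) = j1430 Ω
Parallel: Z = Z₁Z₂/(Z₁+Z₂), |Z| = 347 Ω, ∠Z = 14.0°
I = V/|Z| = 6.93/347 = 20.0 mA

20.0 mA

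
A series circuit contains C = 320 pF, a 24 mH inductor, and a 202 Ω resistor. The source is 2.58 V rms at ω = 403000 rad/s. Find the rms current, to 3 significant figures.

1.34 mA

X_L = ωL = 9670 Ω
X_C = 1/(ωC) = 7750 Ω
Net reactance X = X_L − X_C = 1920 Ω
Z = 202 + j1920 Ω
|Z| = √(202² + 1920²) = 1930 Ω
I = V/|Z| = 2.58/1930 = 1.34 mA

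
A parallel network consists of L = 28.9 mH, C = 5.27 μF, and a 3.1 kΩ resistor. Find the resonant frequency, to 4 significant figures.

ω₀ = 1/√(LC) = 1/√(0.0289 × 5.27e-06) = 2562 rad/s
f₀ = ω₀/(2π) = 407.8 Hz

407.8 Hz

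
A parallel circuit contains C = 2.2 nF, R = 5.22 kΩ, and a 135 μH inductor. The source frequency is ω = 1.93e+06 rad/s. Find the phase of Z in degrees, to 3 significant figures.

X_L = ωL = 261 Ω
X_C = 1/(ωC) = 236 Ω
Parallel: admittances add. Y = 1/R + 1/(jωL) + jωC
Y = (0.000192 + j0.000408) S
|Y| = 0.000451 S → |Z| = 1/|Y| = 2220 Ω, ∠Z = −∠Y = -64.8°

-64.8°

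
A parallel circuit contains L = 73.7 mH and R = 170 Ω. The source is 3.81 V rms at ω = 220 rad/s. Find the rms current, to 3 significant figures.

X_L = ωL = 16.2 Ω
Parallel: admittances add. Y = 1/R + 1/(jωL)
Y = (0.00588 − j0.0617) S
|Y| = 0.0620 S → |Z| = 1/|Y| = 16.1 Ω, ∠Z = −∠Y = 84.6°
I = V/|Z| = 3.81/16.1 = 236 mA

236 mA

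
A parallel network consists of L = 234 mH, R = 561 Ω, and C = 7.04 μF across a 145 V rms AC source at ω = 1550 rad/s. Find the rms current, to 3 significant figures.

X_L = ωL = 363 Ω
X_C = 1/(ωC) = 91.6 Ω
Parallel: admittances add. Y = 1/R + 1/(jωL) + jωC
Y = (0.00178 + j0.00815) S
|Y| = 0.00835 S → |Z| = 1/|Y| = 120 Ω, ∠Z = −∠Y = -77.7°
I = V/|Z| = 145/120 = 1.21 A

1.21 A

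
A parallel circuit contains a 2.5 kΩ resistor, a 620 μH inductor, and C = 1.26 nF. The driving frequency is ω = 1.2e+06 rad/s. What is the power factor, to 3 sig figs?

X_L = ωL = 744 Ω
X_C = 1/(ωC) = 661 Ω
Parallel: admittances add. Y = 1/R + 1/(jωL) + jωC
Y = (0.000400 + j0.000168) S
|Y| = 0.000434 S → |Z| = 1/|Y| = 2310 Ω, ∠Z = −∠Y = -22.8°
cos φ = cos(-22.8°) = 0.922

0.922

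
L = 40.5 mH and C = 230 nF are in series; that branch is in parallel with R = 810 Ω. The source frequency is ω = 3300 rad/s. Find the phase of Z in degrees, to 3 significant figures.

-34.4°

X_L = ωL = 134 Ω
X_C = 1/(ωC) = 1320 Ω
Branch 1: Z₁ = R = 810 Ω
Branch 2 (series LC): Z₂ = j(X_L − X_C) = −j1180 Ω
Parallel: Z = Z₁Z₂/(Z₁+Z₂), |Z| = 669 Ω, ∠Z = -34.4°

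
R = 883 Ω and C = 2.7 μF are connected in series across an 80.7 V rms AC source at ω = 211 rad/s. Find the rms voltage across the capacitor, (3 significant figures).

72.1 V

X_C = 1/(ωC) = 1760 Ω
Z = 883 − j1760 Ω
|Z| = √(883² + 1760²) = 1960 Ω
I = V/|Z| = 41.1 mA
V_C = I·|Z_C| = 0.0411 × 1760 = 72.1 V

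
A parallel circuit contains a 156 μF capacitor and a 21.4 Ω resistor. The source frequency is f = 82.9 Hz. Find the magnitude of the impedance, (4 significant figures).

10.67 Ω

ω = 2πf = 520.9 rad/s
X_C = 1/(ωC) = 12.31 Ω
Parallel: admittances add. Y = 1/R + jωC
Y = (0.04673 + j0.08126) S
|Y| = 0.09373 S → |Z| = 1/|Y| = 10.67 Ω, ∠Z = −∠Y = -60.10°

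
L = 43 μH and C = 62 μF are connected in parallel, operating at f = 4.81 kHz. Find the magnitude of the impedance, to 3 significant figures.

ω = 2πf = 30220 rad/s
X_L = ωL = 1.30 Ω
X_C = 1/(ωC) = 0.534 Ω
Parallel: admittances add. Y = 1/(jωL) + jωC
Y = (0 + j1.10) S
|Y| = 1.10 S → |Z| = 1/|Y| = 0.906 Ω, ∠Z = −∠Y = -90.0°

0.906 Ω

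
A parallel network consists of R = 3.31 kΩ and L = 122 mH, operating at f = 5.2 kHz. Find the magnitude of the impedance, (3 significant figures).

2550 Ω

ω = 2πf = 32670 rad/s
X_L = ωL = 3990 Ω
Parallel: admittances add. Y = 1/R + 1/(jωL)
Y = (0.000302 − j0.000251) S
|Y| = 0.000393 S → |Z| = 1/|Y| = 2550 Ω, ∠Z = −∠Y = 39.7°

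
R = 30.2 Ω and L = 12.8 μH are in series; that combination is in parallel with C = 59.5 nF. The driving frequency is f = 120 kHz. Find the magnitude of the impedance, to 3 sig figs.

21.6 Ω

ω = 2πf = 754000 rad/s
X_L = ωL = 9.65 Ω
X_C = 1/(ωC) = 22.3 Ω
Branch 1 (R+jX_L): Z₁ = 30.2 + j9.65 Ω, |Z₁| = 31.7 Ω
Branch 2 (−jX_C): Z₂ = −j22.3 Ω
Parallel: Z = Z₁Z₂/(Z₁+Z₂), |Z| = 21.6 Ω, ∠Z = -49.6°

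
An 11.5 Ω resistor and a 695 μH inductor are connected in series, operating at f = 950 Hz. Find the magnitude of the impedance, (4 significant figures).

12.23 Ω

ω = 2πf = 5969 rad/s
X_L = ωL = 4.148 Ω
Z = 11.50 + j4.148 Ω
|Z| = √(11.50² + 4.148²) = 12.23 Ω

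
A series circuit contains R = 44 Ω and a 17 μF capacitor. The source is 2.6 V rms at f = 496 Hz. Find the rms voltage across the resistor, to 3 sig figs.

2.39 V

ω = 2πf = 3116 rad/s
X_C = 1/(ωC) = 18.9 Ω
Z = 44.0 − j18.9 Ω
|Z| = √(44.0² + 18.9²) = 47.9 Ω
I = V/|Z| = 54.3 mA
V_R = I·|Z_R| = 0.0543 × 44.0 = 2.39 V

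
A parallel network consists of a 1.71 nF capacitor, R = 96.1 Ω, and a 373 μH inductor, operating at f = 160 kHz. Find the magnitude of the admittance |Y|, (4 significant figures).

ω = 2πf = 1.005e+06 rad/s
X_L = ωL = 375.0 Ω
X_C = 1/(ωC) = 581.7 Ω
Parallel: admittances add. Y = 1/R + 1/(jωL) + jωC
Y = (0.01041 − j0.0009477) S
|Y| = 0.01045 S → |Z| = 1/|Y| = 95.70 Ω, ∠Z = −∠Y = 5.204°

10.45 mS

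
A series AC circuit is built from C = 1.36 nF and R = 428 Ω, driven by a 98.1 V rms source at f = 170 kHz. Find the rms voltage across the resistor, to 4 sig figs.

51.80 V

ω = 2πf = 1.068e+06 rad/s
X_C = 1/(ωC) = 688.4 Ω
Z = 428.0 − j688.4 Ω
|Z| = √(428.0² + 688.4²) = 810.6 Ω
I = V/|Z| = 121.0 mA
V_R = I·|Z_R| = 0.1210 × 428.0 = 51.80 V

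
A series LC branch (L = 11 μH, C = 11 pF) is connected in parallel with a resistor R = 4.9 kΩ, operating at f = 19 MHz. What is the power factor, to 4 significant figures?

0.1119

ω = 2πf = 1.194e+08 rad/s
X_L = ωL = 1313 Ω
X_C = 1/(ωC) = 761.5 Ω
Branch 1: Z₁ = R = 4900 Ω
Branch 2 (series LC): Z₂ = j(X_L − X_C) = j551.7 Ω
Parallel: Z = Z₁Z₂/(Z₁+Z₂), |Z| = 548.2 Ω, ∠Z = 83.58°
cos φ = cos(83.58°) = 0.1119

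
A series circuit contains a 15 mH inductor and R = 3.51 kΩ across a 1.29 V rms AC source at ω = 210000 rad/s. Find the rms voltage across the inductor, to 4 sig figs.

0.8616 V

X_L = ωL = 3150 Ω
Z = 3510 + j3150 Ω
|Z| = √(3510² + 3150²) = 4716 Ω
I = V/|Z| = 273.5 μA
V_L = I·|Z_L| = 0.0002735 × 3150 = 0.8616 V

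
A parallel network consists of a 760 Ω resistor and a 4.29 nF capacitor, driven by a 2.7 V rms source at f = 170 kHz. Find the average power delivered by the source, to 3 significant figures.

ω = 2πf = 1.068e+06 rad/s
X_C = 1/(ωC) = 218 Ω
Parallel: admittances add. Y = 1/R + jωC
Y = (0.00132 + j0.00458) S
|Y| = 0.00477 S → |Z| = 1/|Y| = 210 Ω, ∠Z = −∠Y = -74.0°
I = V/|Z| = 12.9 mA
P = VI cos φ = 2.7 × 0.0129 × cos(-74.0°) = 9.59 mW

9.59 mW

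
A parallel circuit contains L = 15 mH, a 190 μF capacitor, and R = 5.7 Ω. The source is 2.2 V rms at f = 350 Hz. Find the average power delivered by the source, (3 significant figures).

ω = 2πf = 2199 rad/s
X_L = ωL = 33.0 Ω
X_C = 1/(ωC) = 2.39 Ω
Parallel: admittances add. Y = 1/R + 1/(jωL) + jωC
Y = (0.175 + j0.388) S
|Y| = 0.425 S → |Z| = 1/|Y| = 2.35 Ω, ∠Z = −∠Y = -65.6°
I = V/|Z| = 936 mA
P = VI cos φ = 2.2 × 0.936 × cos(-65.6°) = 849 mW

849 mW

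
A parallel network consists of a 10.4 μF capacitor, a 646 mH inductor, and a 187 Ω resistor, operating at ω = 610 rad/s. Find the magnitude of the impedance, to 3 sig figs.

152 Ω

X_L = ωL = 394 Ω
X_C = 1/(ωC) = 158 Ω
Parallel: admittances add. Y = 1/R + 1/(jωL) + jωC
Y = (0.00535 + j0.00381) S
|Y| = 0.00656 S → |Z| = 1/|Y| = 152 Ω, ∠Z = −∠Y = -35.4°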